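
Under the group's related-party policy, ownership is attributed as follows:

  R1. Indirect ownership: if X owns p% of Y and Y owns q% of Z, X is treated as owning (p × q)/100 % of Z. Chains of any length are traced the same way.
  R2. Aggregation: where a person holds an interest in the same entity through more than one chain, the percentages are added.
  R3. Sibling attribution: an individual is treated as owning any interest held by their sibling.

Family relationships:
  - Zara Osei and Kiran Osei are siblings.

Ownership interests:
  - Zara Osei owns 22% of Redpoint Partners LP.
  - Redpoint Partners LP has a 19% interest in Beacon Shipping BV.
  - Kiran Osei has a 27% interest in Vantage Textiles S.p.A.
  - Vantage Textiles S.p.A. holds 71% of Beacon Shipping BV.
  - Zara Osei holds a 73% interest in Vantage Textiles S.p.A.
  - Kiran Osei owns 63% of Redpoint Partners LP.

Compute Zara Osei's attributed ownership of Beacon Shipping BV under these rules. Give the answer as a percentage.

By sibling attribution (R3), Zara Osei is treated as also owning Kiran Osei's interest in Vantage Textiles S.p.A, giving 73% + 27% = 100%.
By sibling attribution (R3), Zara Osei is treated as also owning Kiran Osei's interest in Redpoint Partners LP, giving 22% + 63% = 85%.
Chain via Vantage Textiles S.p.A. (R1): 100% × 71% = 71% of Beacon Shipping BV.
Chain via Redpoint Partners LP (R1): 85% × 19% = 16.15% of Beacon Shipping BV.
Aggregating (R2): 71% + 16.15% = 87.15%.

87.15%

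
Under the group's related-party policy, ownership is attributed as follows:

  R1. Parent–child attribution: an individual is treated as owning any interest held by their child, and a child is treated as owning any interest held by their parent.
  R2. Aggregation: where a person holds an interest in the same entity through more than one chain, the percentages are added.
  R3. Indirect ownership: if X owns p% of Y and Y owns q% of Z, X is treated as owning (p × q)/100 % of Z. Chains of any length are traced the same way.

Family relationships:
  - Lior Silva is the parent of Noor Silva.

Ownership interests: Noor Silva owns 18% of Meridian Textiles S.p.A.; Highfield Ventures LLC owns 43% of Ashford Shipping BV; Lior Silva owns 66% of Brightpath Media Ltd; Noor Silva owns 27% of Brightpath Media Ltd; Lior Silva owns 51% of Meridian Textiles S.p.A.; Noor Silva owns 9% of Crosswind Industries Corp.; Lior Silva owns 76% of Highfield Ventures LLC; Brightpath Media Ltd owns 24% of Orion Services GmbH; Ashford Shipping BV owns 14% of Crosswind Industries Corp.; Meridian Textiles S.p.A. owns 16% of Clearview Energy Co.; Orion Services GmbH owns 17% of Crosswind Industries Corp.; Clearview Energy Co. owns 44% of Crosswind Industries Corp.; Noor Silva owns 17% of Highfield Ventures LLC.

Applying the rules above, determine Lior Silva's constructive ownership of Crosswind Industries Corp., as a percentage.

23.2506%

By parent–child attribution (R1), Lior Silva is treated as also owning Noor Silva's interest in Meridian Textiles S.p.A, giving 51% + 18% = 69%.
By parent–child attribution (R1), Lior Silva is treated as also owning Noor Silva's interest in Brightpath Media Ltd, giving 66% + 27% = 93%.
By parent–child attribution (R1), Lior Silva is treated as also owning Noor Silva's interest in Highfield Ventures LLC, giving 76% + 17% = 93%.
By parent–child attribution (R1), Lior Silva is treated as owning Noor Silva's 9% interest in Crosswind Industries Corp.
Chain via Meridian Textiles S.p.A. → Clearview Energy Co. (R3): 69% × 16% × 44% = 4.8576% of Crosswind Industries Corp.
Chain via Brightpath Media Ltd → Orion Services GmbH (R3): 93% × 24% × 17% = 3.7944% of Crosswind Industries Corp.
Chain via Highfield Ventures LLC → Ashford Shipping BV (R3): 93% × 43% × 14% = 5.5986% of Crosswind Industries Corp.
Direct interest in Crosswind Industries Corp: 9%.
Aggregating (R2): 4.8576% + 3.7944% + 5.5986% + 9% = 23.2506%.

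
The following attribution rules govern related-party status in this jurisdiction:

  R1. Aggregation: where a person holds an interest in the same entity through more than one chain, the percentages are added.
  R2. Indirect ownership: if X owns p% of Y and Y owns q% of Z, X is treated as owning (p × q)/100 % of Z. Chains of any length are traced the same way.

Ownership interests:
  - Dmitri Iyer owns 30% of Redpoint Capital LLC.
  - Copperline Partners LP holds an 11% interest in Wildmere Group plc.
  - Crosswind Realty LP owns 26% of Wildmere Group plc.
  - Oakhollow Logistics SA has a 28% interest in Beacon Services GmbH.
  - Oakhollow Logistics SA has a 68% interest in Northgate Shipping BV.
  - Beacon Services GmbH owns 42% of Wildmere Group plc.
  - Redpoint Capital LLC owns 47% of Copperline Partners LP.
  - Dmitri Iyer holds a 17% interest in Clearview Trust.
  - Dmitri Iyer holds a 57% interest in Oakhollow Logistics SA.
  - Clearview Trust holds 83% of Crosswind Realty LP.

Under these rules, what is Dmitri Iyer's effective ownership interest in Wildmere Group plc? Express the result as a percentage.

11.9228%

Chain via Oakhollow Logistics SA → Beacon Services GmbH (R2): 57% × 28% × 42% = 6.7032% of Wildmere Group plc.
Chain via Clearview Trust → Crosswind Realty LP (R2): 17% × 83% × 26% = 3.6686% of Wildmere Group plc.
Chain via Redpoint Capital LLC → Copperline Partners LP (R2): 30% × 47% × 11% = 1.551% of Wildmere Group plc.
Aggregating (R1): 6.7032% + 3.6686% + 1.551% = 11.9228%.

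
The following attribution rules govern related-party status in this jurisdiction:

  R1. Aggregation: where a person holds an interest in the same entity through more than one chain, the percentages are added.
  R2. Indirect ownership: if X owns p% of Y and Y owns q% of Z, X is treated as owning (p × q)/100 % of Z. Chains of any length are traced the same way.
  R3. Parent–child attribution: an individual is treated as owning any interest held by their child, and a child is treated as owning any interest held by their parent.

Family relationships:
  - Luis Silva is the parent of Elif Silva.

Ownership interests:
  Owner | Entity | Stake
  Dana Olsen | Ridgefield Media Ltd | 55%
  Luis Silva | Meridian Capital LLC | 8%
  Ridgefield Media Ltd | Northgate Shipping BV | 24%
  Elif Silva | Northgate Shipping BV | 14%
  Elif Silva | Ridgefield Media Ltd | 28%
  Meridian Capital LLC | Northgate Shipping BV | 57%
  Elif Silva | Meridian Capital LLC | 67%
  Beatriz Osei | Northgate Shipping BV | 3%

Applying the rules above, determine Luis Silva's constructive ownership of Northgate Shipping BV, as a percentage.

By parent–child attribution (R3), Luis Silva is treated as also owning Elif Silva's interest in Meridian Capital LLC, giving 8% + 67% = 75%.
By parent–child attribution (R3), Luis Silva is treated as owning Elif Silva's 28% interest in Ridgefield Media Ltd.
By parent–child attribution (R3), Luis Silva is treated as owning Elif Silva's 14% interest in Northgate Shipping BV.
Chain via Meridian Capital LLC (R2): 75% × 57% = 42.75% of Northgate Shipping BV.
Chain via Ridgefield Media Ltd (R2): 28% × 24% = 6.72% of Northgate Shipping BV.
Direct interest in Northgate Shipping BV: 14%.
Aggregating (R1): 42.75% + 6.72% + 14% = 63.47%.

63.47%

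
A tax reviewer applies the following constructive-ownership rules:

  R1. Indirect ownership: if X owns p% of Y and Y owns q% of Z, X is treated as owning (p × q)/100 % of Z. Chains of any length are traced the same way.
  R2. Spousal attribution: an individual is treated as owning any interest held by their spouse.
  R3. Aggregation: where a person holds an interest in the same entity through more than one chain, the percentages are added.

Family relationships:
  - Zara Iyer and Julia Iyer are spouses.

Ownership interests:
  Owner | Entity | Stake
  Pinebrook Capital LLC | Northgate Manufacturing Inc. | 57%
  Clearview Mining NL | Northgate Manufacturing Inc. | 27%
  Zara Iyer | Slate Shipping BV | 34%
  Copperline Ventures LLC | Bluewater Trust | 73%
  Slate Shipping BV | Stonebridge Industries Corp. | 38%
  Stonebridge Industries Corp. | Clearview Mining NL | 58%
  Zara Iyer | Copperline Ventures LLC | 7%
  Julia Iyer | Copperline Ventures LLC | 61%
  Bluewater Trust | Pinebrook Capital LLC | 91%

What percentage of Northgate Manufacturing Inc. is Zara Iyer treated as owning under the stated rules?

27.77154%

By spousal attribution (R2), Zara Iyer is treated as also owning Julia Iyer's interest in Copperline Ventures LLC, giving 7% + 61% = 68%.
Chain via Slate Shipping BV → Stonebridge Industries Corp. → Clearview Mining NL (R1): 34% × 38% × 58% × 27% = 2.023272% of Northgate Manufacturing Inc.
Chain via Copperline Ventures LLC → Bluewater Trust → Pinebrook Capital LLC (R1): 68% × 73% × 91% × 57% = 25.748268% of Northgate Manufacturing Inc.
Aggregating (R3): 2.023272% + 25.748268% = 27.77154%.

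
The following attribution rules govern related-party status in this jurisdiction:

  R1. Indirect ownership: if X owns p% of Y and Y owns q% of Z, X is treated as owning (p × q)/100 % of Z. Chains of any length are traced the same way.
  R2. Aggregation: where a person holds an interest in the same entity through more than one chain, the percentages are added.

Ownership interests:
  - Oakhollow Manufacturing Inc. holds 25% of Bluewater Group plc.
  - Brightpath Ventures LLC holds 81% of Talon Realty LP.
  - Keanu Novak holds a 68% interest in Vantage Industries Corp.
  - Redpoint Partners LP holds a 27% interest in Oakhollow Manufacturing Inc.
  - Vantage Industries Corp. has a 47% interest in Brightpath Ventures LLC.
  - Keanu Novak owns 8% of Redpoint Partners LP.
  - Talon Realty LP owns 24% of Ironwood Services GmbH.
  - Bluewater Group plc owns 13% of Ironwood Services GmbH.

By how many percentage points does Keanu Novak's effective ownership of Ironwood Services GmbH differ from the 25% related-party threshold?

Chain via Vantage Industries Corp. → Brightpath Ventures LLC → Talon Realty LP (R1): 68% × 47% × 81% × 24% = 6.213024% of Ironwood Services GmbH.
Chain via Redpoint Partners LP → Oakhollow Manufacturing Inc. → Bluewater Group plc (R1): 8% × 27% × 25% × 13% = 0.0702% of Ironwood Services GmbH.
Aggregating (R2): 6.213024% + 0.0702% = 6.283224%.
6.283224% falls short of the 25% threshold by 18.716776 percentage points.

18.716776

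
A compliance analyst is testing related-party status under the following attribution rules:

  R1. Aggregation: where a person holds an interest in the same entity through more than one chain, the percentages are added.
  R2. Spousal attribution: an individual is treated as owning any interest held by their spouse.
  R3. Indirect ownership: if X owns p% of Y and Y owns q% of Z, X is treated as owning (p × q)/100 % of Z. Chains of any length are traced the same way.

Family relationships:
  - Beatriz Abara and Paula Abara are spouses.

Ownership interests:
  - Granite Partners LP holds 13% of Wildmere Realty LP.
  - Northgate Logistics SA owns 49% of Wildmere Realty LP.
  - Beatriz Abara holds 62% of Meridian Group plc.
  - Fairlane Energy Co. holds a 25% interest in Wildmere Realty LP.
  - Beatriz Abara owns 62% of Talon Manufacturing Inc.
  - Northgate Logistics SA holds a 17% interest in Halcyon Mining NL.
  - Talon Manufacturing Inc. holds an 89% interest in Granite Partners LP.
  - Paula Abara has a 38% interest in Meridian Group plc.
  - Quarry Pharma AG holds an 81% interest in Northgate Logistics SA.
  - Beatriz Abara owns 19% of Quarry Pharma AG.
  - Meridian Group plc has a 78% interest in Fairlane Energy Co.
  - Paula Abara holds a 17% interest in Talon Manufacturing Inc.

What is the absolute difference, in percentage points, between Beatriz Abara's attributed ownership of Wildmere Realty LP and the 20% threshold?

By spousal attribution (R2), Beatriz Abara is treated as also owning Paula Abara's interest in Talon Manufacturing Inc, giving 62% + 17% = 79%.
By spousal attribution (R2), Beatriz Abara is treated as also owning Paula Abara's interest in Meridian Group plc, giving 62% + 38% = 100%.
Chain via Talon Manufacturing Inc. → Granite Partners LP (R3): 79% × 89% × 13% = 9.1403% of Wildmere Realty LP.
Chain via Quarry Pharma AG → Northgate Logistics SA (R3): 19% × 81% × 49% = 7.5411% of Wildmere Realty LP.
Chain via Meridian Group plc → Fairlane Energy Co. (R3): 100% × 78% × 25% = 19.5% of Wildmere Realty LP.
Aggregating (R1): 9.1403% + 7.5411% + 19.5% = 36.1814%.
36.1814% exceeds the 20% threshold by 16.1814 percentage points.

16.1814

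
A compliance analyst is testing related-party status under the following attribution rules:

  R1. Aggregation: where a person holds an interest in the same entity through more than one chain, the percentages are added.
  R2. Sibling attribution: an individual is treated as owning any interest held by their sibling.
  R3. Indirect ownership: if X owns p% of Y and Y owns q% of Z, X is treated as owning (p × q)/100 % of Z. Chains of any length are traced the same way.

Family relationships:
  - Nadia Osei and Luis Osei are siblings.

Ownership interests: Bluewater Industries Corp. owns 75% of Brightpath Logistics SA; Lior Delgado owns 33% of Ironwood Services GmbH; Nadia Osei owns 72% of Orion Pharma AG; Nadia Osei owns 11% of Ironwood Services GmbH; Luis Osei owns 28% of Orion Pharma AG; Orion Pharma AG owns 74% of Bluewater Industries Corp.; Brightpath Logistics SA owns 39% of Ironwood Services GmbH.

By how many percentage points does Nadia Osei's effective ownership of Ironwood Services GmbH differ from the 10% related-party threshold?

By sibling attribution (R2), Nadia Osei is treated as also owning Luis Osei's interest in Orion Pharma AG, giving 72% + 28% = 100%.
Chain via Orion Pharma AG → Bluewater Industries Corp. → Brightpath Logistics SA (R3): 100% × 74% × 75% × 39% = 21.645% of Ironwood Services GmbH.
Direct interest in Ironwood Services GmbH: 11%.
Aggregating (R1): 21.645% + 11% = 32.645%.
32.645% exceeds the 10% threshold by 22.645 percentage points.

22.645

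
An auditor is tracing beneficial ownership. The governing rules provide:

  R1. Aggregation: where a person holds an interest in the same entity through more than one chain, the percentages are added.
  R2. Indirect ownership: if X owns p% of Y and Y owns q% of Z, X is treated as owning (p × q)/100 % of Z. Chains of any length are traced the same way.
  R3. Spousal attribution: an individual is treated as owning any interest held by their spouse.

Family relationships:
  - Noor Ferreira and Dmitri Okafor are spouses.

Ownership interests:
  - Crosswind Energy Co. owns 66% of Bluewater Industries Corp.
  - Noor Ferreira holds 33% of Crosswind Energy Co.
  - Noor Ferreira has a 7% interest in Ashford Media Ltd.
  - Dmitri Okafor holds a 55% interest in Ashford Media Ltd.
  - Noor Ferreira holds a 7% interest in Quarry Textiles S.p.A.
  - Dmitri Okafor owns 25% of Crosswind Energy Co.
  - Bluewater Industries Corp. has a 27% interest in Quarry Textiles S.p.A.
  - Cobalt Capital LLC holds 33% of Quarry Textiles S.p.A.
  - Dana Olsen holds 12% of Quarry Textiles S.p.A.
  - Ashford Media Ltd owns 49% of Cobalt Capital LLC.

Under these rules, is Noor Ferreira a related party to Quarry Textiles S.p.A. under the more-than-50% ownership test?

By spousal attribution (R3), Noor Ferreira is treated as also owning Dmitri Okafor's interest in Crosswind Energy Co, giving 33% + 25% = 58%.
By spousal attribution (R3), Noor Ferreira is treated as also owning Dmitri Okafor's interest in Ashford Media Ltd, giving 7% + 55% = 62%.
Chain via Crosswind Energy Co. → Bluewater Industries Corp. (R2): 58% × 66% × 27% = 10.3356% of Quarry Textiles S.p.A.
Chain via Ashford Media Ltd → Cobalt Capital LLC (R2): 62% × 49% × 33% = 10.0254% of Quarry Textiles S.p.A.
Direct interest in Quarry Textiles S.p.A: 7%.
Aggregating (R1): 10.3356% + 10.0254% + 7% = 27.361%.
27.361% does not exceed the 50% threshold, so Noor is not a related party to Quarry Textiles S.p.A.

No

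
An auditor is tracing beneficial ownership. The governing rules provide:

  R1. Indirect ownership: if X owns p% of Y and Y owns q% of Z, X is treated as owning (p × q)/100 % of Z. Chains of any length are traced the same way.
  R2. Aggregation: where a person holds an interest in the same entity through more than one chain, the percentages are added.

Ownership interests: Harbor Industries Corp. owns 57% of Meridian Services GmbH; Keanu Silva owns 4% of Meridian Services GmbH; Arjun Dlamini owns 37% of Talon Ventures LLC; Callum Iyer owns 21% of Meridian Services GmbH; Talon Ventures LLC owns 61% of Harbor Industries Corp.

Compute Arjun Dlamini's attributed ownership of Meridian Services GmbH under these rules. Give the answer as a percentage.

12.8649%

Chain via Talon Ventures LLC → Harbor Industries Corp. (R1): 37% × 61% × 57% = 12.8649% of Meridian Services GmbH.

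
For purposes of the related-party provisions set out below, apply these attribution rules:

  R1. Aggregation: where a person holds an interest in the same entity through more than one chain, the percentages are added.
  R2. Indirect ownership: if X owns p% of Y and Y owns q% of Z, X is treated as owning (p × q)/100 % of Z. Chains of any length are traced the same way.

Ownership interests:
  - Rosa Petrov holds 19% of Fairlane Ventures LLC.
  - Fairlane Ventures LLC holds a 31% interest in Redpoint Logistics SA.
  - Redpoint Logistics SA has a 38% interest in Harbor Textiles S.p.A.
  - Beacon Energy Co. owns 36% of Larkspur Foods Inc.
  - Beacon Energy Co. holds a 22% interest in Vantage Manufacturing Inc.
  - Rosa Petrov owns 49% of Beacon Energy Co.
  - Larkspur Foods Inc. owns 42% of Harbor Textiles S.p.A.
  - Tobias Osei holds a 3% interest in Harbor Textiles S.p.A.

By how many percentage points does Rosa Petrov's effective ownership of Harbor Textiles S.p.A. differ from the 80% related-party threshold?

70.353

Chain via Beacon Energy Co. → Larkspur Foods Inc. (R2): 49% × 36% × 42% = 7.4088% of Harbor Textiles S.p.A.
Chain via Fairlane Ventures LLC → Redpoint Logistics SA (R2): 19% × 31% × 38% = 2.2382% of Harbor Textiles S.p.A.
Aggregating (R1): 7.4088% + 2.2382% = 9.647%.
9.647% falls short of the 80% threshold by 70.353 percentage points.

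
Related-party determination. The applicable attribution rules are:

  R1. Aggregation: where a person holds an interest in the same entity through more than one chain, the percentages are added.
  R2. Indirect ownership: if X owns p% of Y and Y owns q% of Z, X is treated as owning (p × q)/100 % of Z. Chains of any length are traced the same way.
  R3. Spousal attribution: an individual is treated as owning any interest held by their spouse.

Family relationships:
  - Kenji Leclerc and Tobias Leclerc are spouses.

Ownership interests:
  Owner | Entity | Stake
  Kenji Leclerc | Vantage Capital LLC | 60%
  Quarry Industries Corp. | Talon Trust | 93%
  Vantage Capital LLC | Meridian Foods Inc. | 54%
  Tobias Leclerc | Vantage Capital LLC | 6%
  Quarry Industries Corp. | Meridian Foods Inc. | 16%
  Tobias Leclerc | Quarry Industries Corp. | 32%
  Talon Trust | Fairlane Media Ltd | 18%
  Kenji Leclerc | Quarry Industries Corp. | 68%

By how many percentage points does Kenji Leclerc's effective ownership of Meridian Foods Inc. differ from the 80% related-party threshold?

28.36

By spousal attribution (R3), Kenji Leclerc is treated as also owning Tobias Leclerc's interest in Vantage Capital LLC, giving 60% + 6% = 66%.
By spousal attribution (R3), Kenji Leclerc is treated as also owning Tobias Leclerc's interest in Quarry Industries Corp, giving 68% + 32% = 100%.
Chain via Vantage Capital LLC (R2): 66% × 54% = 35.64% of Meridian Foods Inc.
Chain via Quarry Industries Corp. (R2): 100% × 16% = 16% of Meridian Foods Inc.
Aggregating (R1): 35.64% + 16% = 51.64%.
51.64% falls short of the 80% threshold by 28.36 percentage points.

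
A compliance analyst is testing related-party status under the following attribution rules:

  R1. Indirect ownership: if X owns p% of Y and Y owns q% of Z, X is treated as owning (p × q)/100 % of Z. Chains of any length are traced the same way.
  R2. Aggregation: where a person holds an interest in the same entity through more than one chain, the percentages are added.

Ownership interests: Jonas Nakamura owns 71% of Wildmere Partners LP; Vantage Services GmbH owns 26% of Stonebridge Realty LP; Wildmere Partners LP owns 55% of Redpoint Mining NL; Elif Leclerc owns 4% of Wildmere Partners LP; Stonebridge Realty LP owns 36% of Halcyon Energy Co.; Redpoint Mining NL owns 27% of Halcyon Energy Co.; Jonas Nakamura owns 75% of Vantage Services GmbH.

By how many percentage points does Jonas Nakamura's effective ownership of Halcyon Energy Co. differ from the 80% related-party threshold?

62.4365

Chain via Vantage Services GmbH → Stonebridge Realty LP (R1): 75% × 26% × 36% = 7.02% of Halcyon Energy Co.
Chain via Wildmere Partners LP → Redpoint Mining NL (R1): 71% × 55% × 27% = 10.5435% of Halcyon Energy Co.
Aggregating (R2): 7.02% + 10.5435% = 17.5635%.
17.5635% falls short of the 80% threshold by 62.4365 percentage points.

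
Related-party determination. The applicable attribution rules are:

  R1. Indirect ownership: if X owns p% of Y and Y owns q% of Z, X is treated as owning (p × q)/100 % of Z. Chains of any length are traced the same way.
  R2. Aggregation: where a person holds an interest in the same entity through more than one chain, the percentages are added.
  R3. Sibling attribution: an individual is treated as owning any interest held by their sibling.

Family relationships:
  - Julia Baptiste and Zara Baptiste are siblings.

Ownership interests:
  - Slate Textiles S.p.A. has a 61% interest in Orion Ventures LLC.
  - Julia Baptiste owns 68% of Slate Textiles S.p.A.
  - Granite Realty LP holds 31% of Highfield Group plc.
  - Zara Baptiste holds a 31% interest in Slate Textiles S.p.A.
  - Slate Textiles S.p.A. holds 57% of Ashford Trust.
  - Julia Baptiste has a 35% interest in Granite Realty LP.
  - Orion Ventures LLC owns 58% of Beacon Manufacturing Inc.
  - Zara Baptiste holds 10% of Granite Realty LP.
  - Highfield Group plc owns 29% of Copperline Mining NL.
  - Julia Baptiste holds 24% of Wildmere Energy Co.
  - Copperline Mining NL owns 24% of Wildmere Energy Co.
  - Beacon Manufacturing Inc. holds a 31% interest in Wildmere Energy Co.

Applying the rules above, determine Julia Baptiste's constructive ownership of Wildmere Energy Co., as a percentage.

By sibling attribution (R3), Julia Baptiste is treated as also owning Zara Baptiste's interest in Slate Textiles S.p.A, giving 68% + 31% = 99%.
By sibling attribution (R3), Julia Baptiste is treated as also owning Zara Baptiste's interest in Granite Realty LP, giving 35% + 10% = 45%.
Chain via Slate Textiles S.p.A. → Orion Ventures LLC → Beacon Manufacturing Inc. (R1): 99% × 61% × 58% × 31% = 10.858122% of Wildmere Energy Co.
Chain via Granite Realty LP → Highfield Group plc → Copperline Mining NL (R1): 45% × 31% × 29% × 24% = 0.97092% of Wildmere Energy Co.
Direct interest in Wildmere Energy Co: 24%.
Aggregating (R2): 10.858122% + 0.97092% + 24% = 35.829042%.

35.829042%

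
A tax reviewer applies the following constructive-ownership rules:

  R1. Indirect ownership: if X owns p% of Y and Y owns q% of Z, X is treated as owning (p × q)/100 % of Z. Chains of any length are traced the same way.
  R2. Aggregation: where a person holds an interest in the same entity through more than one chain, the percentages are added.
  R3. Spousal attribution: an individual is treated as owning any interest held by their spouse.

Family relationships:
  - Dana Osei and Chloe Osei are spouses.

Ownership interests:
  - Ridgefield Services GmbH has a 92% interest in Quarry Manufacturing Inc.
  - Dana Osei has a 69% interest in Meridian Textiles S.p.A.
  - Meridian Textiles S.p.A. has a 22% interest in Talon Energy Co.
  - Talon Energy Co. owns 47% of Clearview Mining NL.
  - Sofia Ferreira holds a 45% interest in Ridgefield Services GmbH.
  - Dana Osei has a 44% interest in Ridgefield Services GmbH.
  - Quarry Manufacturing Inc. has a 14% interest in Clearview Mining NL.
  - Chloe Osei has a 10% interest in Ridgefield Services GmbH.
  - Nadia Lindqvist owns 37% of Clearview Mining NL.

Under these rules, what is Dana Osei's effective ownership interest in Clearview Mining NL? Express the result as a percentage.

14.0898%

By spousal attribution (R3), Dana Osei is treated as also owning Chloe Osei's interest in Ridgefield Services GmbH, giving 44% + 10% = 54%.
Chain via Ridgefield Services GmbH → Quarry Manufacturing Inc. (R1): 54% × 92% × 14% = 6.9552% of Clearview Mining NL.
Chain via Meridian Textiles S.p.A. → Talon Energy Co. (R1): 69% × 22% × 47% = 7.1346% of Clearview Mining NL.
Aggregating (R2): 6.9552% + 7.1346% = 14.0898%.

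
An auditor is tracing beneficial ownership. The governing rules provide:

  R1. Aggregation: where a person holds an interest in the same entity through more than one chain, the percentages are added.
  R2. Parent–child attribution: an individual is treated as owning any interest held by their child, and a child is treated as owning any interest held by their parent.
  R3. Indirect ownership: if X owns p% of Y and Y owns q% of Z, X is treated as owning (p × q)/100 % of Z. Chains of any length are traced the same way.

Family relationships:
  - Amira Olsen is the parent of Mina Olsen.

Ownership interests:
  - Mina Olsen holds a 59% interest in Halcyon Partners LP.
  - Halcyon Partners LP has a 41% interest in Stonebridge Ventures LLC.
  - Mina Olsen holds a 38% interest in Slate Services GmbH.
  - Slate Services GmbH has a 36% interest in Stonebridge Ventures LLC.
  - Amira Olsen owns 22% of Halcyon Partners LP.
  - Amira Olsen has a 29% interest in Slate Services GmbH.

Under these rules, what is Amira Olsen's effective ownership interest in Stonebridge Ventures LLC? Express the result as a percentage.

57.33%

By parent–child attribution (R2), Amira Olsen is treated as also owning Mina Olsen's interest in Halcyon Partners LP, giving 22% + 59% = 81%.
By parent–child attribution (R2), Amira Olsen is treated as also owning Mina Olsen's interest in Slate Services GmbH, giving 29% + 38% = 67%.
Chain via Halcyon Partners LP (R3): 81% × 41% = 33.21% of Stonebridge Ventures LLC.
Chain via Slate Services GmbH (R3): 67% × 36% = 24.12% of Stonebridge Ventures LLC.
Aggregating (R1): 33.21% + 24.12% = 57.33%.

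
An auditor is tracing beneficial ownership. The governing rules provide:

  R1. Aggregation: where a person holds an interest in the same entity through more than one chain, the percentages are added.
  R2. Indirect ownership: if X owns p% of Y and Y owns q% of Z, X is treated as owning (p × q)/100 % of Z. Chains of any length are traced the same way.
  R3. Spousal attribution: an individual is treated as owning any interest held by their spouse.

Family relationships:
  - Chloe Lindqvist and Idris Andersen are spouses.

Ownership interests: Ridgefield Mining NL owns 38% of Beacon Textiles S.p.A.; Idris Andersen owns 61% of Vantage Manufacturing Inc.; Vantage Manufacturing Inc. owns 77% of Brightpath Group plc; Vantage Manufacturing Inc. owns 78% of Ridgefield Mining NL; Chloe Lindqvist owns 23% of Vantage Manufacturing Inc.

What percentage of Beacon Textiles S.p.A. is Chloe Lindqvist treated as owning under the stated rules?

By spousal attribution (R3), Chloe Lindqvist is treated as also owning Idris Andersen's interest in Vantage Manufacturing Inc, giving 23% + 61% = 84%.
Chain via Vantage Manufacturing Inc. → Ridgefield Mining NL (R2): 84% × 78% × 38% = 24.8976% of Beacon Textiles S.p.A.

24.8976%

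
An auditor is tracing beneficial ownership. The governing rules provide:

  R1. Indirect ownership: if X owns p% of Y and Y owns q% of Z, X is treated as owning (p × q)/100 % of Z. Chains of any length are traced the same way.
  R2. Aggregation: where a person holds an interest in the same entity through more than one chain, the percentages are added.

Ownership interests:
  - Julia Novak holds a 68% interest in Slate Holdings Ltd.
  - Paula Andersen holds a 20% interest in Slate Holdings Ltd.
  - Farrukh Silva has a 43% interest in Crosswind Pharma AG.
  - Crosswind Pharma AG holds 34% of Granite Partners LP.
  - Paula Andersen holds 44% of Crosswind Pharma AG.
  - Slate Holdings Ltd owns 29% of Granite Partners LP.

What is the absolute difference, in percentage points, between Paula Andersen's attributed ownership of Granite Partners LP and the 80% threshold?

59.24

Chain via Slate Holdings Ltd (R1): 20% × 29% = 5.8% of Granite Partners LP.
Chain via Crosswind Pharma AG (R1): 44% × 34% = 14.96% of Granite Partners LP.
Aggregating (R2): 5.8% + 14.96% = 20.76%.
20.76% falls short of the 80% threshold by 59.24 percentage points.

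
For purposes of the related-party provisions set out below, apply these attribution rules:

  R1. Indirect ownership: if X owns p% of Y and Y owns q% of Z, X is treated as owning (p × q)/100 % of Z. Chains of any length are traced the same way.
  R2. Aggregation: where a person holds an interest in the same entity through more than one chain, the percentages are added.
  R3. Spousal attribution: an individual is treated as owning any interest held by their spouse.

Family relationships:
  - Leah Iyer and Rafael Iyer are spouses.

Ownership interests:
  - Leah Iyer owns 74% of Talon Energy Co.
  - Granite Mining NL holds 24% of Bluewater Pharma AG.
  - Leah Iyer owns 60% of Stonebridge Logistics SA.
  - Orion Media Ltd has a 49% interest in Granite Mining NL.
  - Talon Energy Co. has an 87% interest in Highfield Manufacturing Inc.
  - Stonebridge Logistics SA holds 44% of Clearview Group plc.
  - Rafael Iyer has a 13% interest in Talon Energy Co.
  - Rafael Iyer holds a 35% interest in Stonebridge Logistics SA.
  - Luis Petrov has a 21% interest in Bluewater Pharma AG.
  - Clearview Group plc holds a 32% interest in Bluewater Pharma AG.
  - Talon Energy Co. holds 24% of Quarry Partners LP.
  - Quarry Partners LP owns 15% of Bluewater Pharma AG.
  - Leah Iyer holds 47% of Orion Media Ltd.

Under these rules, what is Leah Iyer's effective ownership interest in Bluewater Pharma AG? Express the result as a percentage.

By spousal attribution (R3), Leah Iyer is treated as also owning Rafael Iyer's interest in Stonebridge Logistics SA, giving 60% + 35% = 95%.
By spousal attribution (R3), Leah Iyer is treated as also owning Rafael Iyer's interest in Talon Energy Co, giving 74% + 13% = 87%.
Chain via Orion Media Ltd → Granite Mining NL (R1): 47% × 49% × 24% = 5.5272% of Bluewater Pharma AG.
Chain via Stonebridge Logistics SA → Clearview Group plc (R1): 95% × 44% × 32% = 13.376% of Bluewater Pharma AG.
Chain via Talon Energy Co. → Quarry Partners LP (R1): 87% × 24% × 15% = 3.132% of Bluewater Pharma AG.
Aggregating (R2): 5.5272% + 13.376% + 3.132% = 22.0352%.

22.0352%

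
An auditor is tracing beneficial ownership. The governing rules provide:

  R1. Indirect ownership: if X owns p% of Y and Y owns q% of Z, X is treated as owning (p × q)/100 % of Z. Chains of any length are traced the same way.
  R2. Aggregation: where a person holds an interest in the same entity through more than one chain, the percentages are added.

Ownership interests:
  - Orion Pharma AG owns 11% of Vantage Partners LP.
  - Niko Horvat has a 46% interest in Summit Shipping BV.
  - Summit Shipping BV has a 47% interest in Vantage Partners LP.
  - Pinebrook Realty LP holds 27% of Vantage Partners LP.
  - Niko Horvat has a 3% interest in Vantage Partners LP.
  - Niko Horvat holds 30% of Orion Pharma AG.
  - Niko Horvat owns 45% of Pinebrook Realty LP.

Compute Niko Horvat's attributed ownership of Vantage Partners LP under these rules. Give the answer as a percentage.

Chain via Summit Shipping BV (R1): 46% × 47% = 21.62% of Vantage Partners LP.
Chain via Pinebrook Realty LP (R1): 45% × 27% = 12.15% of Vantage Partners LP.
Chain via Orion Pharma AG (R1): 30% × 11% = 3.3% of Vantage Partners LP.
Direct interest in Vantage Partners LP: 3%.
Aggregating (R2): 21.62% + 12.15% + 3.3% + 3% = 40.07%.

40.07%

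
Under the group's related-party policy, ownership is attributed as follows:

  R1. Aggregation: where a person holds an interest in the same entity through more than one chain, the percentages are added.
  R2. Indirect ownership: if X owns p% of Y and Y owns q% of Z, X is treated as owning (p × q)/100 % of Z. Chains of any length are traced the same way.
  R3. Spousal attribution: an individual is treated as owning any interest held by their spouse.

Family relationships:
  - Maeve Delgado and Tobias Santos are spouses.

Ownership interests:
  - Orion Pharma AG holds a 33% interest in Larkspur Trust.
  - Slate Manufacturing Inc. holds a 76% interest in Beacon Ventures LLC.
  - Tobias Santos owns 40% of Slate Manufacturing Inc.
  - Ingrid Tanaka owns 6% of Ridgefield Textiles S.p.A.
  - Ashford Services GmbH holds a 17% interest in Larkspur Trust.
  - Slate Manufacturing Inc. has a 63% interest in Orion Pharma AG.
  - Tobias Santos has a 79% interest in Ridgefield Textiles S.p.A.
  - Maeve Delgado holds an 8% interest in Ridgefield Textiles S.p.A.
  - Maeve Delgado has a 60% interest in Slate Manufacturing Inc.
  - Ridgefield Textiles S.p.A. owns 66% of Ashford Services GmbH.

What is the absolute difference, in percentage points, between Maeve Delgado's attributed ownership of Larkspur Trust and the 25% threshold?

5.5514

By spousal attribution (R3), Maeve Delgado is treated as also owning Tobias Santos's interest in Slate Manufacturing Inc, giving 60% + 40% = 100%.
By spousal attribution (R3), Maeve Delgado is treated as also owning Tobias Santos's interest in Ridgefield Textiles S.p.A, giving 8% + 79% = 87%.
Chain via Slate Manufacturing Inc. → Orion Pharma AG (R2): 100% × 63% × 33% = 20.79% of Larkspur Trust.
Chain via Ridgefield Textiles S.p.A. → Ashford Services GmbH (R2): 87% × 66% × 17% = 9.7614% of Larkspur Trust.
Aggregating (R1): 20.79% + 9.7614% = 30.5514%.
30.5514% exceeds the 25% threshold by 5.5514 percentage points.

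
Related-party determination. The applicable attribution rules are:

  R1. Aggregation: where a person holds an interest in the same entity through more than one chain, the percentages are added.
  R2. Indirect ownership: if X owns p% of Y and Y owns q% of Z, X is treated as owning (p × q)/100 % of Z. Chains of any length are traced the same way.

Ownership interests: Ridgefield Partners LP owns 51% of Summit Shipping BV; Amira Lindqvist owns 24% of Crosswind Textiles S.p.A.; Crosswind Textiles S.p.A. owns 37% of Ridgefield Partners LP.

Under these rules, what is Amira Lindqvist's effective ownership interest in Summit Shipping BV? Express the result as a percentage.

Chain via Crosswind Textiles S.p.A. → Ridgefield Partners LP (R2): 24% × 37% × 51% = 4.5288% of Summit Shipping BV.

4.5288%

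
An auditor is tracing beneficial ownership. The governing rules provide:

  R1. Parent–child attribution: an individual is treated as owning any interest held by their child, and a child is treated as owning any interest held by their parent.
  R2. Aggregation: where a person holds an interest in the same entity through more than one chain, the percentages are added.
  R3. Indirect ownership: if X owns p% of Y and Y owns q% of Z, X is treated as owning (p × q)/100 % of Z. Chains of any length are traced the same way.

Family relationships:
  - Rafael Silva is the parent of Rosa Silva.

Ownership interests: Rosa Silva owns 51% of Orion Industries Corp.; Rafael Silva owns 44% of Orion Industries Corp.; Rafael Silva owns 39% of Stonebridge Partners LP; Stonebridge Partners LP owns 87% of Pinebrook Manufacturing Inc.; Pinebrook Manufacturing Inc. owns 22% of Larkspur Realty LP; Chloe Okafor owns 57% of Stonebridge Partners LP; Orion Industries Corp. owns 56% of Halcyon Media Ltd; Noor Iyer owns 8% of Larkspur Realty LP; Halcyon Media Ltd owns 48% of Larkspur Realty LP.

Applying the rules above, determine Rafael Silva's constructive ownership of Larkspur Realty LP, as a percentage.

By parent–child attribution (R1), Rafael Silva is treated as also owning Rosa Silva's interest in Orion Industries Corp, giving 44% + 51% = 95%.
Chain via Stonebridge Partners LP → Pinebrook Manufacturing Inc. (R3): 39% × 87% × 22% = 7.4646% of Larkspur Realty LP.
Chain via Orion Industries Corp. → Halcyon Media Ltd (R3): 95% × 56% × 48% = 25.536% of Larkspur Realty LP.
Aggregating (R2): 7.4646% + 25.536% = 33.0006%.

33.0006%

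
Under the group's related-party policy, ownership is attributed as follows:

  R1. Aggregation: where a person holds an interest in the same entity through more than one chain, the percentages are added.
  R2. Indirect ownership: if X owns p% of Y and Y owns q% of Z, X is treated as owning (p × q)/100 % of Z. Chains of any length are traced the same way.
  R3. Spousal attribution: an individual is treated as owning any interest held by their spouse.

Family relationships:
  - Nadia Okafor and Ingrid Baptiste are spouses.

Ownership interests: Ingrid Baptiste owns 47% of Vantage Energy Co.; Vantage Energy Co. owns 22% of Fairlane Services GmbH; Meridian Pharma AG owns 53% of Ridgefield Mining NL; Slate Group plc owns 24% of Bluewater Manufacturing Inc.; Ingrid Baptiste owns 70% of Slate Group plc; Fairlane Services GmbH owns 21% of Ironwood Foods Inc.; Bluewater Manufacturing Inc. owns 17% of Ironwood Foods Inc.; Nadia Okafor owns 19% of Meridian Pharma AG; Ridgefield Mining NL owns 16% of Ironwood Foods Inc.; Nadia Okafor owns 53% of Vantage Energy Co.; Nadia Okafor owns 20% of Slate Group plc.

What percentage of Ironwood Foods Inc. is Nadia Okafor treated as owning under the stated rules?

By spousal attribution (R3), Nadia Okafor is treated as also owning Ingrid Baptiste's interest in Vantage Energy Co, giving 53% + 47% = 100%.
By spousal attribution (R3), Nadia Okafor is treated as also owning Ingrid Baptiste's interest in Slate Group plc, giving 20% + 70% = 90%.
Chain via Vantage Energy Co. → Fairlane Services GmbH (R2): 100% × 22% × 21% = 4.62% of Ironwood Foods Inc.
Chain via Meridian Pharma AG → Ridgefield Mining NL (R2): 19% × 53% × 16% = 1.6112% of Ironwood Foods Inc.
Chain via Slate Group plc → Bluewater Manufacturing Inc. (R2): 90% × 24% × 17% = 3.672% of Ironwood Foods Inc.
Aggregating (R1): 4.62% + 1.6112% + 3.672% = 9.9032%.

9.9032%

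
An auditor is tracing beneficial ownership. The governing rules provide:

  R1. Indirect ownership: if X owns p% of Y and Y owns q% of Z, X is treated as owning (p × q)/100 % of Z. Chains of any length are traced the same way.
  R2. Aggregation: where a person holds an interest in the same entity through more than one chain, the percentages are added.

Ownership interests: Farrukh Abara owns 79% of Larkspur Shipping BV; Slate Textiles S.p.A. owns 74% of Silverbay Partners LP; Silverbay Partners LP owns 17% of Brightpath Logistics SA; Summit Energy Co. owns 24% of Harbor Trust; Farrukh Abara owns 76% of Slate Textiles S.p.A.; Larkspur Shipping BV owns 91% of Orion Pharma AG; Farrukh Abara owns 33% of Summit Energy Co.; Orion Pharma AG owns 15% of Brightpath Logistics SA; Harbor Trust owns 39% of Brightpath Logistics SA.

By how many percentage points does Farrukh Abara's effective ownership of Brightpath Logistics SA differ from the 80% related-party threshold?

Chain via Slate Textiles S.p.A. → Silverbay Partners LP (R1): 76% × 74% × 17% = 9.5608% of Brightpath Logistics SA.
Chain via Larkspur Shipping BV → Orion Pharma AG (R1): 79% × 91% × 15% = 10.7835% of Brightpath Logistics SA.
Chain via Summit Energy Co. → Harbor Trust (R1): 33% × 24% × 39% = 3.0888% of Brightpath Logistics SA.
Aggregating (R2): 9.5608% + 10.7835% + 3.0888% = 23.4331%.
23.4331% falls short of the 80% threshold by 56.5669 percentage points.

56.5669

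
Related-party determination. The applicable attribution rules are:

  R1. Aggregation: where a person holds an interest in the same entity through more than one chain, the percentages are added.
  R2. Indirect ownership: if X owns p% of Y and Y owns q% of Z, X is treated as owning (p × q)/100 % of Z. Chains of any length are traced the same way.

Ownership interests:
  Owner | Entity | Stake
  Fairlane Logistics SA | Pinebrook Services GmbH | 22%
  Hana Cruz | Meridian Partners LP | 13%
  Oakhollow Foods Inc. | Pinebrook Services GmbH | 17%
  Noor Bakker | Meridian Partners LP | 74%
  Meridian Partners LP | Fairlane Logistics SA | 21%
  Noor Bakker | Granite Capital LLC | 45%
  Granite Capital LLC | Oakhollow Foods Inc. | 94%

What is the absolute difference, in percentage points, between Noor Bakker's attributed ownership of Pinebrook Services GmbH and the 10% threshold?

0.6098

Chain via Meridian Partners LP → Fairlane Logistics SA (R2): 74% × 21% × 22% = 3.4188% of Pinebrook Services GmbH.
Chain via Granite Capital LLC → Oakhollow Foods Inc. (R2): 45% × 94% × 17% = 7.191% of Pinebrook Services GmbH.
Aggregating (R1): 3.4188% + 7.191% = 10.6098%.
10.6098% exceeds the 10% threshold by 0.6098 percentage points.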